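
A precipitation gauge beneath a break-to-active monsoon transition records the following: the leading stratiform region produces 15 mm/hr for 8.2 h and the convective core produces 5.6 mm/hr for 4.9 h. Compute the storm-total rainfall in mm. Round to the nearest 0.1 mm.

total ≈ 150.4 mm

Total = Σ Rᵢ Δtᵢ = 15 × 8.2 + 5.6 × 4.9
      = 123 + 27.44 = 150.4 mm.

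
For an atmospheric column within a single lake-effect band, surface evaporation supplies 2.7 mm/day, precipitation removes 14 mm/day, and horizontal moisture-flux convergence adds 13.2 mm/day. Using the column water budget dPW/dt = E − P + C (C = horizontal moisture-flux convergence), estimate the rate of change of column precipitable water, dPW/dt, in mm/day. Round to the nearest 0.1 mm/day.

dPW/dt ≈ 1.9 mm/day

dPW/dt = E − P + C = 2.7 − 14 + (13.2) = 1.9 mm/day.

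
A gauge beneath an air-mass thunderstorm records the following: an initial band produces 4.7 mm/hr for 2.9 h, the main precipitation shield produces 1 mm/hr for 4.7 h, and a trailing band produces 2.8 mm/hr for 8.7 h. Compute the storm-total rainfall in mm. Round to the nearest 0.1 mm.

total ≈ 42.7 mm

Total = Σ Rᵢ Δtᵢ = 4.7 × 2.9 + 1 × 4.7 + 2.8 × 8.7
      = 13.63 + 4.7 + 24.36 = 42.7 mm.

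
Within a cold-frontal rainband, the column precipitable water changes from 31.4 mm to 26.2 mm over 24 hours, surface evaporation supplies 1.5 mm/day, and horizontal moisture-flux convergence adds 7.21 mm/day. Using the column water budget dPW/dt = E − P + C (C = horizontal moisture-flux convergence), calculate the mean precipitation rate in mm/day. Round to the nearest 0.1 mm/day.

dPW/dt = (26.2 − 31.4) mm / (24/24 day) = -5.200 mm/day.
P = E + C − dPW/dt = 1.5 + (7.21) − (-5.200) = 13.9 mm/day.

P ≈ 13.9 mm/day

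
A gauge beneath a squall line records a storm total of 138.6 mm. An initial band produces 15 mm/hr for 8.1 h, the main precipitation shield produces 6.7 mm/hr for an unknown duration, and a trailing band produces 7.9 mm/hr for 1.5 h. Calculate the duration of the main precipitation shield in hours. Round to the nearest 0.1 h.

duration ≈ 0.8 h

Known phases: 15 × 8.1 + 7.9 × 1.5 = 121.5 + 11.85 = 133.35 mm.
Remaining depth = 138.6 − 133.35 = 5.25 mm.
Duration = 5.25 / 6.7 = 0.8 h.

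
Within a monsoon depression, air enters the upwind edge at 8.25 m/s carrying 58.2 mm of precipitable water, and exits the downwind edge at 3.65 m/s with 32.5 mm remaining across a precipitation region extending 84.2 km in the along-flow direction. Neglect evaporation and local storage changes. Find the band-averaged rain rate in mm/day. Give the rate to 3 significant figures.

R ≈ 371 mm/day

Column moisture flux per unit crosswind length is F = V × PW.
Inflow: F_in = 8.25 × 58.2 = 480.15 mm·m/s
Outflow: F_out = 3.65 × 32.5 = 118.625 mm·m/s
Steady-state rate R = (F_in − F_out)/L = (480.15 − 118.625) / 84200 m = 4.294e-03 mm/s.
R = 4.294e-03 × 3600 × 24 = 371 mm/day.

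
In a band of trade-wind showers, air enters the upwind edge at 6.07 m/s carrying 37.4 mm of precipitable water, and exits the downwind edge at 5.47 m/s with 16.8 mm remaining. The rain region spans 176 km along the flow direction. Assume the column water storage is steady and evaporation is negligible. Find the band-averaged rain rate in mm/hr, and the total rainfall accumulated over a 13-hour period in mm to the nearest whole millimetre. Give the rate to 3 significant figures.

R ≈ 2.76 mm/hr; total ≈ 36 mm

Column moisture flux per unit crosswind length is F = V × PW.
Inflow: F_in = 6.07 × 37.4 = 227.018 mm·m/s
Outflow: F_out = 5.47 × 16.8 = 91.896 mm·m/s
Steady-state rate R = (F_in − F_out)/L = (227.018 − 91.896) / 176000 m = 7.677e-04 mm/s.
R = 7.677e-04 × 3600 = 2.76 mm/hr.
Over 13 h: total = 2.76 × 13 = 35.88 ≈ 36 mm.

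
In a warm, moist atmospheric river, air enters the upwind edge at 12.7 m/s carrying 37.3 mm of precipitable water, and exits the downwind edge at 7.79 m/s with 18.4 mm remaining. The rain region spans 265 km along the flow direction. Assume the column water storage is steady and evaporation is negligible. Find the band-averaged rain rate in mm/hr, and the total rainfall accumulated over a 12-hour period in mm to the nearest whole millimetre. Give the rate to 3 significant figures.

R ≈ 4.49 mm/hr; total ≈ 54 mm

Column moisture flux per unit crosswind length is F = V × PW.
Inflow: F_in = 12.7 × 37.3 = 473.71 mm·m/s
Outflow: F_out = 7.79 × 18.4 = 143.336 mm·m/s
Steady-state rate R = (F_in − F_out)/L = (473.71 − 143.336) / 265000 m = 1.247e-03 mm/s.
R = 1.247e-03 × 3600 = 4.49 mm/hr.
Over 12 h: total = 4.49 × 12 = 53.88 ≈ 54 mm.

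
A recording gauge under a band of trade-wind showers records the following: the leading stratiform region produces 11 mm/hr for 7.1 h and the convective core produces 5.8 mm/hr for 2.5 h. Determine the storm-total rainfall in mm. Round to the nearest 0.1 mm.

total ≈ 92.6 mm

Total = Σ Rᵢ Δtᵢ = 11 × 7.1 + 5.8 × 2.5
      = 78.1 + 14.5 = 92.6 mm.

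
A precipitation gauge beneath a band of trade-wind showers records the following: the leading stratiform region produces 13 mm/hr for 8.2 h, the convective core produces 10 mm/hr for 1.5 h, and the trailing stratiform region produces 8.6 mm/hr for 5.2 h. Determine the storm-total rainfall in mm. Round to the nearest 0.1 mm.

total ≈ 166.3 mm

Total = Σ Rᵢ Δtᵢ = 13 × 8.2 + 10 × 1.5 + 8.6 × 5.2
      = 106.6 + 15 + 44.72 = 166.3 mm.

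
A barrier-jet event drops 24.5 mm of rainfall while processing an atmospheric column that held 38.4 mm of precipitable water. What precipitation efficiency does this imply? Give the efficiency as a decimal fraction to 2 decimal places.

ε = rainfall / PW = 24.5 / 38.4 = 0.64.

ε ≈ 0.64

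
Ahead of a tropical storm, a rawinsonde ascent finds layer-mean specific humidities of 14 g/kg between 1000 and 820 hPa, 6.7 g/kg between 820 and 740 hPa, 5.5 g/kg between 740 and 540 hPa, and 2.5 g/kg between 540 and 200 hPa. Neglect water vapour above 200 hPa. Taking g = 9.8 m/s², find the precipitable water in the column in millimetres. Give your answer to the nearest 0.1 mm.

Precipitable water is the column-integrated vapour mass per unit area: PW = (1/g) Σ q̄ Δp, with q in kg/kg and Δp in Pa (1 kg/m² of water = 1 mm).
Layer 1000–820 hPa: Δp = 180 hPa = 18000 Pa, q̄ = 0.014 kg/kg → 0.014 × 18000 / 9.8 = 25.71 mm
Layer 820–740 hPa: Δp = 80 hPa = 8000 Pa, q̄ = 0.0067 kg/kg → 0.0067 × 8000 / 9.8 = 5.47 mm
Layer 740–540 hPa: Δp = 200 hPa = 20000 Pa, q̄ = 0.0055 kg/kg → 0.0055 × 20000 / 9.8 = 11.22 mm
Layer 540–200 hPa: Δp = 340 hPa = 34000 Pa, q̄ = 0.0025 kg/kg → 0.0025 × 34000 / 9.8 = 8.67 mm
PW = 25.71 + 5.47 + 11.22 + 8.67 = 51.07 ≈ 51.1 mm.

PW ≈ 51.1 mm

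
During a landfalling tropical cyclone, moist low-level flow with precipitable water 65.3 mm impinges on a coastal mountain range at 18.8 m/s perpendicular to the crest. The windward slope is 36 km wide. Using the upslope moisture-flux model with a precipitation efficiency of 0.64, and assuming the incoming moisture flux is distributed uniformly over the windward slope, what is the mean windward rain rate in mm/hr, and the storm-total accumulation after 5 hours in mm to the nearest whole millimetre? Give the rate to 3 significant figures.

R ≈ 78.6 mm/hr; total ≈ 393 mm

Incoming column moisture flux per unit ridge length: F = V × PW = 18.8 × 65.3 = 1227.64 mm·m/s.
Spread over the 36 km slope with efficiency ε = 0.64: R = ε·F/W = 0.64 × 1227.64 / 36000 m = 2.182e-02 mm/s.
R = 2.182e-02 × 3600 = 78.6 mm/hr.
Over 5 h: total = 78.6 × 5 = 393 mm.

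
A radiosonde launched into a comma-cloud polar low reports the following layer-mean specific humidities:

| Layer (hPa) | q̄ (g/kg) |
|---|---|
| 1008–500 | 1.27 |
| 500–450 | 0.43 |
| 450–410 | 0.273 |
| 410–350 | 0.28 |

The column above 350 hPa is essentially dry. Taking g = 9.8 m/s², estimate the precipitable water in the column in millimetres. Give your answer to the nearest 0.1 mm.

Precipitable water is the column-integrated vapour mass per unit area: PW = (1/g) Σ q̄ Δp, with q in kg/kg and Δp in Pa (1 kg/m² of water = 1 mm).
Layer 1008–500 hPa: Δp = 508 hPa = 50800 Pa, q̄ = 0.00127 kg/kg → 0.00127 × 50800 / 9.8 = 6.58 mm
Layer 500–450 hPa: Δp = 50 hPa = 5000 Pa, q̄ = 0.00043 kg/kg → 0.00043 × 5000 / 9.8 = 0.22 mm
Layer 450–410 hPa: Δp = 40 hPa = 4000 Pa, q̄ = 0.000273 kg/kg → 0.000273 × 4000 / 9.8 = 0.11 mm
Layer 410–350 hPa: Δp = 60 hPa = 6000 Pa, q̄ = 0.00028 kg/kg → 0.00028 × 6000 / 9.8 = 0.17 mm
PW = 6.58 + 0.22 + 0.11 + 0.17 = 7.08 ≈ 7.1 mm.

PW ≈ 7.1 mm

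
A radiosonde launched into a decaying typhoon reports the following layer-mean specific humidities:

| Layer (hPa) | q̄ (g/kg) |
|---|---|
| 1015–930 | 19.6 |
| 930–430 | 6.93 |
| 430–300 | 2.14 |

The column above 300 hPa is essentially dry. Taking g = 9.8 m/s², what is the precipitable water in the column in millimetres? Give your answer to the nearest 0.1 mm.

PW ≈ 55.2 mm

Precipitable water is the column-integrated vapour mass per unit area: PW = (1/g) Σ q̄ Δp, with q in kg/kg and Δp in Pa (1 kg/m² of water = 1 mm).
Layer 1015–930 hPa: Δp = 85 hPa = 8500 Pa, q̄ = 0.0196 kg/kg → 0.0196 × 8500 / 9.8 = 17.00 mm
Layer 930–430 hPa: Δp = 500 hPa = 50000 Pa, q̄ = 0.00693 kg/kg → 0.00693 × 50000 / 9.8 = 35.36 mm
Layer 430–300 hPa: Δp = 130 hPa = 13000 Pa, q̄ = 0.00214 kg/kg → 0.00214 × 13000 / 9.8 = 2.84 mm
PW = 17.00 + 35.36 + 2.84 = 55.20 ≈ 55.2 mm.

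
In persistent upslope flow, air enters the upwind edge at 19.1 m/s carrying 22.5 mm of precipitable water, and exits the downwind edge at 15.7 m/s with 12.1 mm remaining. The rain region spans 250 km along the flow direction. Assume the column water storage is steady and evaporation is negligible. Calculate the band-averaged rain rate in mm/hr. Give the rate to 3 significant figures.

R ≈ 3.45 mm/hr

Column moisture flux per unit crosswind length is F = V × PW.
Inflow: F_in = 19.1 × 22.5 = 429.75 mm·m/s
Outflow: F_out = 15.7 × 12.1 = 189.97 mm·m/s
Steady-state rate R = (F_in − F_out)/L = (429.75 − 189.97) / 250000 m = 9.591e-04 mm/s.
R = 9.591e-04 × 3600 = 3.45 mm/hr.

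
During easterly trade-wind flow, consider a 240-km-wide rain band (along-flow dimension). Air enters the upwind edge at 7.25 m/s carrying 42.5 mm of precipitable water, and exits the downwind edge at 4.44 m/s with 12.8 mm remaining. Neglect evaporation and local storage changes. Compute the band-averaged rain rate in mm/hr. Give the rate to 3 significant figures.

Column moisture flux per unit crosswind length is F = V × PW.
Inflow: F_in = 7.25 × 42.5 = 308.125 mm·m/s
Outflow: F_out = 4.44 × 12.8 = 56.832 mm·m/s
Steady-state rate R = (F_in − F_out)/L = (308.125 − 56.832) / 240000 m = 1.047e-03 mm/s.
R = 1.047e-03 × 3600 = 3.77 mm/hr.

R ≈ 3.77 mm/hr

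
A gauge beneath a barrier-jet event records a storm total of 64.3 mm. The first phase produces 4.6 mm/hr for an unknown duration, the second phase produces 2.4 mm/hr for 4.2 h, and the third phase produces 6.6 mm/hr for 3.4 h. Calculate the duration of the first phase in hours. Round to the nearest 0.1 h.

Known phases: 2.4 × 4.2 + 6.6 × 3.4 = 10.08 + 22.44 = 32.52 mm.
Remaining depth = 64.3 − 32.52 = 31.78 mm.
Duration = 31.78 / 4.6 = 6.9 h.

duration ≈ 6.9 h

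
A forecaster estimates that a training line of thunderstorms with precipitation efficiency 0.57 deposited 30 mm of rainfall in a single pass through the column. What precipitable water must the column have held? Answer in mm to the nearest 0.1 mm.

PW = rainfall / ε = 30 / 0.57 = 52.6 mm.

PW ≈ 52.6 mm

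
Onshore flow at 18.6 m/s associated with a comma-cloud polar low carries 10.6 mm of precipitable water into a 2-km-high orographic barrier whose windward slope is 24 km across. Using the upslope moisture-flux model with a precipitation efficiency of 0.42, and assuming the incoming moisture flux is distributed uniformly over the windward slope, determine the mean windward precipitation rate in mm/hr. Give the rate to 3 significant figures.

Incoming column moisture flux per unit ridge length: F = V × PW = 18.6 × 10.6 = 197.16 mm·m/s.
Spread over the 24 km slope with efficiency ε = 0.42: R = ε·F/W = 0.42 × 197.16 / 24000 m = 3.450e-03 mm/s.
R = 3.450e-03 × 3600 = 12.4 mm/hr.

R ≈ 12.4 mm/hr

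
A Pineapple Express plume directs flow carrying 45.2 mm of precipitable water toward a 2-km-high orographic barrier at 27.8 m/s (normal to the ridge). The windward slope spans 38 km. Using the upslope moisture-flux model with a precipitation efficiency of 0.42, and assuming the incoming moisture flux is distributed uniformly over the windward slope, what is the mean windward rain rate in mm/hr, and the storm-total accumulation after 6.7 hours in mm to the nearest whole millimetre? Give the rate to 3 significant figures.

Incoming column moisture flux per unit ridge length: F = V × PW = 27.8 × 45.2 = 1256.56 mm·m/s.
Spread over the 38 km slope with efficiency ε = 0.42: R = ε·F/W = 0.42 × 1256.56 / 38000 m = 1.389e-02 mm/s.
R = 1.389e-02 × 3600 = 50.0 mm/hr.
Over 6.7 h: total = 50.0 × 6.7 = 335 mm.

R ≈ 50.0 mm/hr; total ≈ 335 mm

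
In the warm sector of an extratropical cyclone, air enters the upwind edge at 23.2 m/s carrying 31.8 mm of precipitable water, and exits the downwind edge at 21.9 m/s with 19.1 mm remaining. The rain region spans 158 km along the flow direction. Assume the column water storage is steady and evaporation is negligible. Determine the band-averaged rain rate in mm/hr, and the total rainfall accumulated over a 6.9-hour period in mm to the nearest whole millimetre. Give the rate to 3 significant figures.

Column moisture flux per unit crosswind length is F = V × PW.
Inflow: F_in = 23.2 × 31.8 = 737.76 mm·m/s
Outflow: F_out = 21.9 × 19.1 = 418.29 mm·m/s
Steady-state rate R = (F_in − F_out)/L = (737.76 − 418.29) / 158000 m = 2.022e-03 mm/s.
R = 2.022e-03 × 3600 = 7.28 mm/hr.
Over 6.9 h: total = 7.28 × 6.9 = 50.232 ≈ 50 mm.

R ≈ 7.28 mm/hr; total ≈ 50 mm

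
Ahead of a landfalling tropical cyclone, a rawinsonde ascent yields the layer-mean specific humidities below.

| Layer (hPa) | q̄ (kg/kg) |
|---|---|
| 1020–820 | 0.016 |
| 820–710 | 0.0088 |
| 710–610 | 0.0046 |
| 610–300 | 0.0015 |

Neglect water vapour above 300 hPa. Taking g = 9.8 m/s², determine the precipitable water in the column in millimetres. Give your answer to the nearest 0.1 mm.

PW ≈ 52.0 mm

Precipitable water is the column-integrated vapour mass per unit area: PW = (1/g) Σ q̄ Δp, with q in kg/kg and Δp in Pa (1 kg/m² of water = 1 mm).
Layer 1020–820 hPa: Δp = 200 hPa = 20000 Pa, q̄ = 0.016 kg/kg → 0.016 × 20000 / 9.8 = 32.65 mm
Layer 820–710 hPa: Δp = 110 hPa = 11000 Pa, q̄ = 0.0088 kg/kg → 0.0088 × 11000 / 9.8 = 9.88 mm
Layer 710–610 hPa: Δp = 100 hPa = 10000 Pa, q̄ = 0.0046 kg/kg → 0.0046 × 10000 / 9.8 = 4.69 mm
Layer 610–300 hPa: Δp = 310 hPa = 31000 Pa, q̄ = 0.0015 kg/kg → 0.0015 × 31000 / 9.8 = 4.74 mm
PW = 32.65 + 9.88 + 4.69 + 4.74 = 51.96 ≈ 52.0 mm.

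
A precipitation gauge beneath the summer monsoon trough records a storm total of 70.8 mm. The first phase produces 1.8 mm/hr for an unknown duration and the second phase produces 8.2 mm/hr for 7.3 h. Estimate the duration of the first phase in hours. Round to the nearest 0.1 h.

duration ≈ 6.1 h

Known phases: 8.2 × 7.3 = 59.86 mm.
Remaining depth = 70.8 − 59.86 = 10.94 mm.
Duration = 10.94 / 1.8 = 6.1 h.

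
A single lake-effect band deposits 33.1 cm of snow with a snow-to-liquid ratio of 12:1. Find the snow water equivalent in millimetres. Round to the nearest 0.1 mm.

SWE ≈ 27.6 mm

SWE = snow depth / ratio = 33.1 cm / 12 = 2.758 cm = 27.6 mm.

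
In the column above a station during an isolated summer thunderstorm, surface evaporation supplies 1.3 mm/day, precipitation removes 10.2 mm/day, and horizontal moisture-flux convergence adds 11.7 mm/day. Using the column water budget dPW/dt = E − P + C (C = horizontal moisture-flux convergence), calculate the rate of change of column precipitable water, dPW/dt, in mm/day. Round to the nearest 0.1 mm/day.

dPW/dt = E − P + C = 1.3 − 10.2 + (11.7) = 2.8 mm/day.

dPW/dt ≈ 2.8 mm/day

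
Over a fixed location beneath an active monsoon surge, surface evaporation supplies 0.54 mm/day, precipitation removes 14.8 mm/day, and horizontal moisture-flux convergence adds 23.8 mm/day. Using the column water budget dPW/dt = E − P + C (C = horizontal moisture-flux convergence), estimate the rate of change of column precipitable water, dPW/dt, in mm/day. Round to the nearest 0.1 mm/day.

dPW/dt ≈ 9.5 mm/day

dPW/dt = E − P + C = 0.54 − 14.8 + (23.8) = 9.5 mm/day.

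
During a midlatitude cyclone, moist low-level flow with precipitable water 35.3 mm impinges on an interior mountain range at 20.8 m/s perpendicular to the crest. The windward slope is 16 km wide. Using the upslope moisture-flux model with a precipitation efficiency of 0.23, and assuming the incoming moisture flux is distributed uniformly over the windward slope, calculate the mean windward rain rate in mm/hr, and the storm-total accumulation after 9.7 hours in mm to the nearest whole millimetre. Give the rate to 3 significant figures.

Incoming column moisture flux per unit ridge length: F = V × PW = 20.8 × 35.3 = 734.24 mm·m/s.
Spread over the 16 km slope with efficiency ε = 0.23: R = ε·F/W = 0.23 × 734.24 / 16000 m = 1.055e-02 mm/s.
R = 1.055e-02 × 3600 = 38.0 mm/hr.
Over 9.7 h: total = 38.0 × 9.7 = 368.6 ≈ 369 mm.

R ≈ 38.0 mm/hr; total ≈ 369 mm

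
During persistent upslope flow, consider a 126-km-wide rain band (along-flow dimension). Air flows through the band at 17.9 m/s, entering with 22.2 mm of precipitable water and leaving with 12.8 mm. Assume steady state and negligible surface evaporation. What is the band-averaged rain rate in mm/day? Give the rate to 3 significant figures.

R ≈ 115 mm/day

Column moisture flux per unit crosswind length is F = V × PW.
Inflow: F_in = 17.9 × 22.2 = 397.38 mm·m/s
Outflow: F_out = 17.9 × 12.8 = 229.12 mm·m/s
Steady-state rate R = (F_in − F_out)/L = (397.38 − 229.12) / 126000 m = 1.335e-03 mm/s.
R = 1.335e-03 × 3600 × 24 = 115 mm/day.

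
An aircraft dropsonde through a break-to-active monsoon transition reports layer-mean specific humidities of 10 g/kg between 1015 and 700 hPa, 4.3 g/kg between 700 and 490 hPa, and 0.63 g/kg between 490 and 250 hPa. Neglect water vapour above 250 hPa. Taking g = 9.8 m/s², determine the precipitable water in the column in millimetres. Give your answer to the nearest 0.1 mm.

Precipitable water is the column-integrated vapour mass per unit area: PW = (1/g) Σ q̄ Δp, with q in kg/kg and Δp in Pa (1 kg/m² of water = 1 mm).
Layer 1015–700 hPa: Δp = 315 hPa = 31500 Pa, q̄ = 0.01 kg/kg → 0.01 × 31500 / 9.8 = 32.14 mm
Layer 700–490 hPa: Δp = 210 hPa = 21000 Pa, q̄ = 0.0043 kg/kg → 0.0043 × 21000 / 9.8 = 9.21 mm
Layer 490–250 hPa: Δp = 240 hPa = 24000 Pa, q̄ = 0.00063 kg/kg → 0.00063 × 24000 / 9.8 = 1.54 mm
PW = 32.14 + 9.21 + 1.54 = 42.89 ≈ 42.9 mm.

PW ≈ 42.9 mm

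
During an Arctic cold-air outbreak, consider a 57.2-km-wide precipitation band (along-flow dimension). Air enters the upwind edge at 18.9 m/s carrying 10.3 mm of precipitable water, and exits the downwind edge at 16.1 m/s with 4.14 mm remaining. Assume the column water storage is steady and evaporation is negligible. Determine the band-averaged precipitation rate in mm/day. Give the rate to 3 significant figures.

R ≈ 193 mm/day

Column moisture flux per unit crosswind length is F = V × PW.
Inflow: F_in = 18.9 × 10.3 = 194.67 mm·m/s
Outflow: F_out = 16.1 × 4.14 = 66.654 mm·m/s
Steady-state rate R = (F_in − F_out)/L = (194.67 − 66.654) / 57200 m = 2.238e-03 mm/s.
R = 2.238e-03 × 3600 × 24 = 193 mm/day.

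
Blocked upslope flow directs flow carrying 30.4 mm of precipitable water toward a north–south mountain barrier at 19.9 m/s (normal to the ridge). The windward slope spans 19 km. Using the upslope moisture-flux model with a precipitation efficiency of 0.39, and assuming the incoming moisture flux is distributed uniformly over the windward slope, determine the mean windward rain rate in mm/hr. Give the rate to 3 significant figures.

R ≈ 44.7 mm/hr

Incoming column moisture flux per unit ridge length: F = V × PW = 19.9 × 30.4 = 604.96 mm·m/s.
Spread over the 19 km slope with efficiency ε = 0.39: R = ε·F/W = 0.39 × 604.96 / 19000 m = 1.242e-02 mm/s.
R = 1.242e-02 × 3600 = 44.7 mm/hr.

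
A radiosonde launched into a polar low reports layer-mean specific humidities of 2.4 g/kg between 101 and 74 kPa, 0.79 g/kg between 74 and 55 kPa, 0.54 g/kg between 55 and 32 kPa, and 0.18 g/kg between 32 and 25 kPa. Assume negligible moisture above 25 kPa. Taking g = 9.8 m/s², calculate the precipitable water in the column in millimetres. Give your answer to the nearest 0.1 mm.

PW ≈ 9.5 mm

Precipitable water is the column-integrated vapour mass per unit area: PW = (1/g) Σ q̄ Δp, with q in kg/kg and Δp in Pa (1 kg/m² of water = 1 mm).
Layer 101–74 kPa: Δp = 270 hPa = 27000 Pa, q̄ = 0.0024 kg/kg → 0.0024 × 27000 / 9.8 = 6.61 mm
Layer 74–55 kPa: Δp = 190 hPa = 19000 Pa, q̄ = 0.00079 kg/kg → 0.00079 × 19000 / 9.8 = 1.53 mm
Layer 55–32 kPa: Δp = 230 hPa = 23000 Pa, q̄ = 0.00054 kg/kg → 0.00054 × 23000 / 9.8 = 1.27 mm
Layer 32–25 kPa: Δp = 70 hPa = 7000 Pa, q̄ = 0.00018 kg/kg → 0.00018 × 7000 / 9.8 = 0.13 mm
PW = 6.61 + 1.53 + 1.27 + 0.13 = 9.54 ≈ 9.5 mm.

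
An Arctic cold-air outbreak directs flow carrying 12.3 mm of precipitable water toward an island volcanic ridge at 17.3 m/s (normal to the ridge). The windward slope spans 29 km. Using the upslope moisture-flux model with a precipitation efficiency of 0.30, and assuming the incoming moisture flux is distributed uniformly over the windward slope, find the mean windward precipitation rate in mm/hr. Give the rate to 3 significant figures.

Incoming column moisture flux per unit ridge length: F = V × PW = 17.3 × 12.3 = 212.79 mm·m/s.
Spread over the 29 km slope with efficiency ε = 0.30: R = ε·F/W = 0.30 × 212.79 / 29000 m = 2.201e-03 mm/s.
R = 2.201e-03 × 3600 = 7.92 mm/hr.

R ≈ 7.92 mm/hr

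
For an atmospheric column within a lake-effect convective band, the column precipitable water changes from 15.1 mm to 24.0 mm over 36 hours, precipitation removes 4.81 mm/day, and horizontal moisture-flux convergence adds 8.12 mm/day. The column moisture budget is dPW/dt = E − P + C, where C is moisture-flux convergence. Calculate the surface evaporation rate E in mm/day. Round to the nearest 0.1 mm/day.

E ≈ 2.6 mm/day

dPW/dt = (24.0 − 15.1) mm / (36/24 day) = +5.933 mm/day.
E = dPW/dt + P − C = (+5.933) + 4.81 − (8.12) = 2.6 mm/day.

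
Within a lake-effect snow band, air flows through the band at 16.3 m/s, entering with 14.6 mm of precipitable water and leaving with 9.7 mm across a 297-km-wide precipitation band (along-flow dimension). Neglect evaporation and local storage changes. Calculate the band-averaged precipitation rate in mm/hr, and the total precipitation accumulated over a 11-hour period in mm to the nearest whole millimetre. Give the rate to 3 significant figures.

R ≈ 0.968 mm/hr; total ≈ 11 mm

Column moisture flux per unit crosswind length is F = V × PW.
Inflow: F_in = 16.3 × 14.6 = 237.98 mm·m/s
Outflow: F_out = 16.3 × 9.7 = 158.11 mm·m/s
Steady-state rate R = (F_in − F_out)/L = (237.98 − 158.11) / 297000 m = 2.689e-04 mm/s.
R = 2.689e-04 × 3600 = 0.968 mm/hr.
Over 11 h: total = 0.968 × 11 = 10.648 ≈ 11 mm.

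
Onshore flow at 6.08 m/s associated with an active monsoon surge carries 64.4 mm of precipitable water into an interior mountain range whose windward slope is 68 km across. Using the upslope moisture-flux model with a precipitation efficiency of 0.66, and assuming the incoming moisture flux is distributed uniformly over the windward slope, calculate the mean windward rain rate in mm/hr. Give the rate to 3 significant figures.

R ≈ 13.7 mm/hr

Incoming column moisture flux per unit ridge length: F = V × PW = 6.08 × 64.4 = 391.552 mm·m/s.
Spread over the 68 km slope with efficiency ε = 0.66: R = ε·F/W = 0.66 × 391.552 / 68000 m = 3.800e-03 mm/s.
R = 3.800e-03 × 3600 = 13.7 mm/hr.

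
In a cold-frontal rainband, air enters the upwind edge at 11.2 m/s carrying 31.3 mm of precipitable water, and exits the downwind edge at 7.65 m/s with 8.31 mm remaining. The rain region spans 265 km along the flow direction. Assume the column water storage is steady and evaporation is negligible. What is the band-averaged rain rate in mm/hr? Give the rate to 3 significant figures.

Column moisture flux per unit crosswind length is F = V × PW.
Inflow: F_in = 11.2 × 31.3 = 350.56 mm·m/s
Outflow: F_out = 7.65 × 8.31 = 63.5715 mm·m/s
Steady-state rate R = (F_in − F_out)/L = (350.56 − 63.5715) / 265000 m = 1.083e-03 mm/s.
R = 1.083e-03 × 3600 = 3.90 mm/hr.

R ≈ 3.90 mm/hr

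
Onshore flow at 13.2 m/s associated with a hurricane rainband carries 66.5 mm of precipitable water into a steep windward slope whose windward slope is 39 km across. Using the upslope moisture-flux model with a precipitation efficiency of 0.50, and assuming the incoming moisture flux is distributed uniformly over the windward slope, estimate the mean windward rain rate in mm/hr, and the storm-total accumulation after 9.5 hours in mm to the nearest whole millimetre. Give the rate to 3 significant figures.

Incoming column moisture flux per unit ridge length: F = V × PW = 13.2 × 66.5 = 877.8 mm·m/s.
Spread over the 39 km slope with efficiency ε = 0.50: R = ε·F/W = 0.50 × 877.8 / 39000 m = 1.125e-02 mm/s.
R = 1.125e-02 × 3600 = 40.5 mm/hr.
Over 9.5 h: total = 40.5 × 9.5 = 384.75 ≈ 385 mm.

R ≈ 40.5 mm/hr; total ≈ 385 mm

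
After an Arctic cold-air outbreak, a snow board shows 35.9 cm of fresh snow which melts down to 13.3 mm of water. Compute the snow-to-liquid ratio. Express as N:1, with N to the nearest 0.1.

ratio ≈ 27.0

Ratio = snow depth / SWE = 359 mm / 13.3 mm = 27.0, i.e. 27.0:1.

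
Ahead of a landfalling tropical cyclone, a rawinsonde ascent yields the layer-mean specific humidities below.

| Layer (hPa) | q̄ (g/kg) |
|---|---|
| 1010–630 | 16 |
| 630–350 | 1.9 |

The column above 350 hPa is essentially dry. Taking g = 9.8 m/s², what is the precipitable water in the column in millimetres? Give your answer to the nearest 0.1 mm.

PW ≈ 67.5 mm

Precipitable water is the column-integrated vapour mass per unit area: PW = (1/g) Σ q̄ Δp, with q in kg/kg and Δp in Pa (1 kg/m² of water = 1 mm).
Layer 1010–630 hPa: Δp = 380 hPa = 38000 Pa, q̄ = 0.016 kg/kg → 0.016 × 38000 / 9.8 = 62.04 mm
Layer 630–350 hPa: Δp = 280 hPa = 28000 Pa, q̄ = 0.0019 kg/kg → 0.0019 × 28000 / 9.8 = 5.43 mm
PW = 62.04 + 5.43 = 67.47 ≈ 67.5 mm.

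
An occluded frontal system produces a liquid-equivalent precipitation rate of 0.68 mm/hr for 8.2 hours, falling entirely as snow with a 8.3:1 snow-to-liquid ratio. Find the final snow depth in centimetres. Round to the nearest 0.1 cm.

Liquid-equivalent depth = 0.68 × 8.2 = 5.576 mm.
Snow depth = 5.576 mm × 8.3 = 46.2808 mm = 4.6 cm.

snow depth ≈ 4.6 cm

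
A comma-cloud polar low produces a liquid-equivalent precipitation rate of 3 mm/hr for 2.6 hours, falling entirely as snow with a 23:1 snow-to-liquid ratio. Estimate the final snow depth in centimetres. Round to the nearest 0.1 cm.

snow depth ≈ 17.9 cm

Liquid-equivalent depth = 3 × 2.6 = 7.8 mm.
Snow depth = 7.8 mm × 23 = 179.4 mm = 17.9 cm.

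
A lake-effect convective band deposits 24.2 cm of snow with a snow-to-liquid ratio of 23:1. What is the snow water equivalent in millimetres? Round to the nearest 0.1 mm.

SWE ≈ 10.5 mm

SWE = snow depth / ratio = 24.2 cm / 23 = 1.052 cm = 10.5 mm.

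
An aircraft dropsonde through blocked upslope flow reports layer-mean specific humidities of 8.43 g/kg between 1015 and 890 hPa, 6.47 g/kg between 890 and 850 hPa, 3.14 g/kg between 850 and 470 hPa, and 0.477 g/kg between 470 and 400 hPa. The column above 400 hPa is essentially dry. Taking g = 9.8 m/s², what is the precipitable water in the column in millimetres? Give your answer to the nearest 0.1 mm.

Precipitable water is the column-integrated vapour mass per unit area: PW = (1/g) Σ q̄ Δp, with q in kg/kg and Δp in Pa (1 kg/m² of water = 1 mm).
Layer 1015–890 hPa: Δp = 125 hPa = 12500 Pa, q̄ = 0.00843 kg/kg → 0.00843 × 12500 / 9.8 = 10.75 mm
Layer 890–850 hPa: Δp = 40 hPa = 4000 Pa, q̄ = 0.00647 kg/kg → 0.00647 × 4000 / 9.8 = 2.64 mm
Layer 850–470 hPa: Δp = 380 hPa = 38000 Pa, q̄ = 0.00314 kg/kg → 0.00314 × 38000 / 9.8 = 12.18 mm
Layer 470–400 hPa: Δp = 70 hPa = 7000 Pa, q̄ = 0.000477 kg/kg → 0.000477 × 7000 / 9.8 = 0.34 mm
PW = 10.75 + 2.64 + 12.18 + 0.34 = 25.91 ≈ 25.9 mm.

PW ≈ 25.9 mm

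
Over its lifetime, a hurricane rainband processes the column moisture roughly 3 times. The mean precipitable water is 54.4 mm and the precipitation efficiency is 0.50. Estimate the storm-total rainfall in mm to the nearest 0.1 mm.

rainfall ≈ 81.6 mm

Each cycle deposits ε × PW = 0.50 × 54.4 = 27.2 mm.
Over 3 cycles: 3 × 27.2 = 81.6 mm.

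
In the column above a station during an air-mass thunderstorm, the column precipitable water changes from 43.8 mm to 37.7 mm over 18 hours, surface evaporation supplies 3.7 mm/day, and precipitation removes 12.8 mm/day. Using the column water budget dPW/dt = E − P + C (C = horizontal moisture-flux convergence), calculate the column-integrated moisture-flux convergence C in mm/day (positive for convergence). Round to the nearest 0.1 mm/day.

C ≈ 1.0 mm/day

dPW/dt = (37.7 − 43.8) mm / (18/24 day) = -8.133 mm/day.
C = dPW/dt − E + P = (-8.133) − 3.7 + 12.8 = 1.0 mm/day.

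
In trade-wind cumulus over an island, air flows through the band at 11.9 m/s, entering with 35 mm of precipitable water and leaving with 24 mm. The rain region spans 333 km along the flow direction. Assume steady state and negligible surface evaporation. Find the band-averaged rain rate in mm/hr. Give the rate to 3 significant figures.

Column moisture flux per unit crosswind length is F = V × PW.
Inflow: F_in = 11.9 × 35 = 416.5 mm·m/s
Outflow: F_out = 11.9 × 24 = 285.6 mm·m/s
Steady-state rate R = (F_in − F_out)/L = (416.5 − 285.6) / 333000 m = 3.931e-04 mm/s.
R = 3.931e-04 × 3600 = 1.42 mm/hr.

R ≈ 1.42 mm/hr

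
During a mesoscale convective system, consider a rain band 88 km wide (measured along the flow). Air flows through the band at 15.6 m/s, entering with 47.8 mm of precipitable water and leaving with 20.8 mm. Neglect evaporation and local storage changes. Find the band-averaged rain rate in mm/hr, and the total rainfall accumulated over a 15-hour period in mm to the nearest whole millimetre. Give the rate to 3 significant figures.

R ≈ 17.2 mm/hr; total ≈ 258 mm

Column moisture flux per unit crosswind length is F = V × PW.
Inflow: F_in = 15.6 × 47.8 = 745.68 mm·m/s
Outflow: F_out = 15.6 × 20.8 = 324.48 mm·m/s
Steady-state rate R = (F_in − F_out)/L = (745.68 − 324.48) / 88000 m = 4.786e-03 mm/s.
R = 4.786e-03 × 3600 = 17.2 mm/hr.
Over 15 h: total = 17.2 × 15 = 258 mm.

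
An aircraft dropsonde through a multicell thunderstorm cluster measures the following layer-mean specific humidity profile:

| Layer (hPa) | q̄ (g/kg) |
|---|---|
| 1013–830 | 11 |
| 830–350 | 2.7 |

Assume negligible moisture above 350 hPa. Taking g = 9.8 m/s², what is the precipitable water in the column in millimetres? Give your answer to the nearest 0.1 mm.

Precipitable water is the column-integrated vapour mass per unit area: PW = (1/g) Σ q̄ Δp, with q in kg/kg and Δp in Pa (1 kg/m² of water = 1 mm).
Layer 1013–830 hPa: Δp = 183 hPa = 18300 Pa, q̄ = 0.011 kg/kg → 0.011 × 18300 / 9.8 = 20.54 mm
Layer 830–350 hPa: Δp = 480 hPa = 48000 Pa, q̄ = 0.0027 kg/kg → 0.0027 × 48000 / 9.8 = 13.22 mm
PW = 20.54 + 13.22 = 33.76 ≈ 33.8 mm.

PW ≈ 33.8 mm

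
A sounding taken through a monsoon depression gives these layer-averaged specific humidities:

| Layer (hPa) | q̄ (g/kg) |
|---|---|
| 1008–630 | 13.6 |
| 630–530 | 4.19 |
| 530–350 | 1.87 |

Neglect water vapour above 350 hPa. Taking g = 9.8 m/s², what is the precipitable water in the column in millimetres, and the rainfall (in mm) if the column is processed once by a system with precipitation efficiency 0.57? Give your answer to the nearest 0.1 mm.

PW ≈ 60.2 mm; rainfall ≈ 34.3 mm

Precipitable water is the column-integrated vapour mass per unit area: PW = (1/g) Σ q̄ Δp, with q in kg/kg and Δp in Pa (1 kg/m² of water = 1 mm).
Layer 1008–630 hPa: Δp = 378 hPa = 37800 Pa, q̄ = 0.0136 kg/kg → 0.0136 × 37800 / 9.8 = 52.46 mm
Layer 630–530 hPa: Δp = 100 hPa = 10000 Pa, q̄ = 0.00419 kg/kg → 0.00419 × 10000 / 9.8 = 4.28 mm
Layer 530–350 hPa: Δp = 180 hPa = 18000 Pa, q̄ = 0.00187 kg/kg → 0.00187 × 18000 / 9.8 = 3.43 mm
PW = 52.46 + 4.28 + 3.43 = 60.17 ≈ 60.2 mm.
Rainfall = ε × PW = 0.57 × 60.2 = 34.3 mm.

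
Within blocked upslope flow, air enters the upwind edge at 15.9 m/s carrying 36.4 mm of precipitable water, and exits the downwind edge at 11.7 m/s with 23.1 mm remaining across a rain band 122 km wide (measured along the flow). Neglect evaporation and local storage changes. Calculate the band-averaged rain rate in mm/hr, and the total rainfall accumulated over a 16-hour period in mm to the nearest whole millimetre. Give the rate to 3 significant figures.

Column moisture flux per unit crosswind length is F = V × PW.
Inflow: F_in = 15.9 × 36.4 = 578.76 mm·m/s
Outflow: F_out = 11.7 × 23.1 = 270.27 mm·m/s
Steady-state rate R = (F_in − F_out)/L = (578.76 − 270.27) / 122000 m = 2.529e-03 mm/s.
R = 2.529e-03 × 3600 = 9.10 mm/hr.
Over 16 h: total = 9.10 × 16 = 145.6 ≈ 146 mm.

R ≈ 9.10 mm/hr; total ≈ 146 mm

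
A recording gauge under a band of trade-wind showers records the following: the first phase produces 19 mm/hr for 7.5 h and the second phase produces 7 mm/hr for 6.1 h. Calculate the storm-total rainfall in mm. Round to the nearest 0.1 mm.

Total = Σ Rᵢ Δtᵢ = 19 × 7.5 + 7 × 6.1
      = 142.5 + 42.7 = 185.2 mm.

total ≈ 185.2 mm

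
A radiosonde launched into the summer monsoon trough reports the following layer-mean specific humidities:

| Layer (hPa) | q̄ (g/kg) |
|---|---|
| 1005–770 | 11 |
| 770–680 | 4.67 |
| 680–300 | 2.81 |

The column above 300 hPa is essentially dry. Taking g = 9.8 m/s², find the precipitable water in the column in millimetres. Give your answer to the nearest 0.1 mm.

PW ≈ 41.6 mm

Precipitable water is the column-integrated vapour mass per unit area: PW = (1/g) Σ q̄ Δp, with q in kg/kg and Δp in Pa (1 kg/m² of water = 1 mm).
Layer 1005–770 hPa: Δp = 235 hPa = 23500 Pa, q̄ = 0.011 kg/kg → 0.011 × 23500 / 9.8 = 26.38 mm
Layer 770–680 hPa: Δp = 90 hPa = 9000 Pa, q̄ = 0.00467 kg/kg → 0.00467 × 9000 / 9.8 = 4.29 mm
Layer 680–300 hPa: Δp = 380 hPa = 38000 Pa, q̄ = 0.00281 kg/kg → 0.00281 × 38000 / 9.8 = 10.90 mm
PW = 26.38 + 4.29 + 10.90 = 41.57 ≈ 41.6 mm.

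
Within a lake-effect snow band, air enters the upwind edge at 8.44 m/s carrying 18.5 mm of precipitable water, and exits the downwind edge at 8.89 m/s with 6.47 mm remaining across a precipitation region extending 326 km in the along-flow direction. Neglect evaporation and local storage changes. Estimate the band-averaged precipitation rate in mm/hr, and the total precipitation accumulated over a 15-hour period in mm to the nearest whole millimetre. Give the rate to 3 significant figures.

R ≈ 1.09 mm/hr; total ≈ 16 mm

Column moisture flux per unit crosswind length is F = V × PW.
Inflow: F_in = 8.44 × 18.5 = 156.14 mm·m/s
Outflow: F_out = 8.89 × 6.47 = 57.5183 mm·m/s
Steady-state rate R = (F_in − F_out)/L = (156.14 − 57.5183) / 326000 m = 3.025e-04 mm/s.
R = 3.025e-04 × 3600 = 1.09 mm/hr.
Over 15 h: total = 1.09 × 15 = 16.35 ≈ 16 mm.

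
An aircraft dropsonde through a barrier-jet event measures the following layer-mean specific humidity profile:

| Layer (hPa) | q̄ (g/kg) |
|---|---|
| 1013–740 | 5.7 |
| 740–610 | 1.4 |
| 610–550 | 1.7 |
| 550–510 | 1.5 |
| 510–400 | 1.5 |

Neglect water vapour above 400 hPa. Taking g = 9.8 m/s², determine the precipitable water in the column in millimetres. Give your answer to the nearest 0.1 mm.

Precipitable water is the column-integrated vapour mass per unit area: PW = (1/g) Σ q̄ Δp, with q in kg/kg and Δp in Pa (1 kg/m² of water = 1 mm).
Layer 1013–740 hPa: Δp = 273 hPa = 27300 Pa, q̄ = 0.0057 kg/kg → 0.0057 × 27300 / 9.8 = 15.88 mm
Layer 740–610 hPa: Δp = 130 hPa = 13000 Pa, q̄ = 0.0014 kg/kg → 0.0014 × 13000 / 9.8 = 1.86 mm
Layer 610–550 hPa: Δp = 60 hPa = 6000 Pa, q̄ = 0.0017 kg/kg → 0.0017 × 6000 / 9.8 = 1.04 mm
Layer 550–510 hPa: Δp = 40 hPa = 4000 Pa, q̄ = 0.0015 kg/kg → 0.0015 × 4000 / 9.8 = 0.61 mm
Layer 510–400 hPa: Δp = 110 hPa = 11000 Pa, q̄ = 0.0015 kg/kg → 0.0015 × 11000 / 9.8 = 1.68 mm
PW = 15.88 + 1.86 + 1.04 + 0.61 + 1.68 = 21.07 ≈ 21.1 mm.

PW ≈ 21.1 mm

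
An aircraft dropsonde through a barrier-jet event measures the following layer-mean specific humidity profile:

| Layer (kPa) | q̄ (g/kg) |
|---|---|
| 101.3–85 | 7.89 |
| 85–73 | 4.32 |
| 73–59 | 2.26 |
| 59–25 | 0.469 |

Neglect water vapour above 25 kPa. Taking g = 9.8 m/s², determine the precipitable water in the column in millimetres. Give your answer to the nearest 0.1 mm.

PW ≈ 23.3 mm

Precipitable water is the column-integrated vapour mass per unit area: PW = (1/g) Σ q̄ Δp, with q in kg/kg and Δp in Pa (1 kg/m² of water = 1 mm).
Layer 101.3–85 kPa: Δp = 163 hPa = 16300 Pa, q̄ = 0.00789 kg/kg → 0.00789 × 16300 / 9.8 = 13.12 mm
Layer 85–73 kPa: Δp = 120 hPa = 12000 Pa, q̄ = 0.00432 kg/kg → 0.00432 × 12000 / 9.8 = 5.29 mm
Layer 73–59 kPa: Δp = 140 hPa = 14000 Pa, q̄ = 0.00226 kg/kg → 0.00226 × 14000 / 9.8 = 3.23 mm
Layer 59–25 kPa: Δp = 340 hPa = 34000 Pa, q̄ = 0.000469 kg/kg → 0.000469 × 34000 / 9.8 = 1.63 mm
PW = 13.12 + 5.29 + 3.23 + 1.63 = 23.27 ≈ 23.3 mm.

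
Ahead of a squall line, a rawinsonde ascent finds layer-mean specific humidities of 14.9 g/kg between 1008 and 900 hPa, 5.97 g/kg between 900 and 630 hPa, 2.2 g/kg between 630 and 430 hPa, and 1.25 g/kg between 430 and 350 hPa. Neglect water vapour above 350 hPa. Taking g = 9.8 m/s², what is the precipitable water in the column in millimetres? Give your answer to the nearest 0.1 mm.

PW ≈ 38.4 mm

Precipitable water is the column-integrated vapour mass per unit area: PW = (1/g) Σ q̄ Δp, with q in kg/kg and Δp in Pa (1 kg/m² of water = 1 mm).
Layer 1008–900 hPa: Δp = 108 hPa = 10800 Pa, q̄ = 0.0149 kg/kg → 0.0149 × 10800 / 9.8 = 16.42 mm
Layer 900–630 hPa: Δp = 270 hPa = 27000 Pa, q̄ = 0.00597 kg/kg → 0.00597 × 27000 / 9.8 = 16.45 mm
Layer 630–430 hPa: Δp = 200 hPa = 20000 Pa, q̄ = 0.0022 kg/kg → 0.0022 × 20000 / 9.8 = 4.49 mm
Layer 430–350 hPa: Δp = 80 hPa = 8000 Pa, q̄ = 0.00125 kg/kg → 0.00125 × 8000 / 9.8 = 1.02 mm
PW = 16.42 + 16.45 + 4.49 + 1.02 = 38.38 ≈ 38.4 mm.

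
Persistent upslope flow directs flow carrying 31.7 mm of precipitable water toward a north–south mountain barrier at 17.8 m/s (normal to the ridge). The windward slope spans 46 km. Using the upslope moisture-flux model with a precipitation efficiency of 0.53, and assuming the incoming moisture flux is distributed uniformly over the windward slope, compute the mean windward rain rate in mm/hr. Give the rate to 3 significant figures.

R ≈ 23.4 mm/hr

Incoming column moisture flux per unit ridge length: F = V × PW = 17.8 × 31.7 = 564.26 mm·m/s.
Spread over the 46 km slope with efficiency ε = 0.53: R = ε·F/W = 0.53 × 564.26 / 46000 m = 6.501e-03 mm/s.
R = 6.501e-03 × 3600 = 23.4 mm/hr.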